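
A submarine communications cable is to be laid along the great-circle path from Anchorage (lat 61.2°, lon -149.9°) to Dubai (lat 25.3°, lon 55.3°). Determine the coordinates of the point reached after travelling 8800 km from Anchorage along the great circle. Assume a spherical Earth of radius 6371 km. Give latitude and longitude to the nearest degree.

Write both endpoints as unit vectors p₁, p₂ with components (cos φ cos λ, cos φ sin λ, sin φ).
The central angle between the endpoints is δ = arccos(p₁·p₂) ≈ 1.590 rad (91.1°). The total great-circle distance is δ·R ≈ 1.590 × 6371 ≈ 10132 km, so the target fraction is f = 8800/10132 ≈ 0.869.
Interpolate at f ≈ 0.869 with slerp weights a = sin((1−f)δ)/sin δ ≈ 0.208, b = sin(fδ)/sin δ ≈ 0.982.
p = a·p₁ + b·p₂ ≈ (0.419, 0.680, 0.602); φ = arcsin(p_z) ≈ 37.00°, λ = atan2(p_y, p_x) ≈ 58.36°.

≈ lat 37°, lon 58°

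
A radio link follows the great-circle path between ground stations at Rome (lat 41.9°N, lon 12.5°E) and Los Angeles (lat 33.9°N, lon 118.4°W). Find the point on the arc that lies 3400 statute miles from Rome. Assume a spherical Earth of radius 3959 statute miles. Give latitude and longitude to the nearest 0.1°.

≈ lat 61.0°N, lon 66.5°W

From cos δ = sin φ₁ sin φ₂ + cos φ₁ cos φ₂ cos Δλ, the central angle is δ ≈ 1.603 rad (91.8°). The total great-circle distance is δ·R ≈ 1.603 × 3959 ≈ 6346 mi, so the target fraction is f = 3400/6346 ≈ 0.536.
Interpolate at f ≈ 0.536 with slerp weights a = sin((1−f)δ)/sin δ ≈ 0.678, b = sin(fδ)/sin δ ≈ 0.757.
p = a·p₁ + b·p₂ ≈ (0.193, -0.444, 0.875); φ = arcsin(p_z) ≈ 61.04°, λ = atan2(p_y, p_x) ≈ -66.46°.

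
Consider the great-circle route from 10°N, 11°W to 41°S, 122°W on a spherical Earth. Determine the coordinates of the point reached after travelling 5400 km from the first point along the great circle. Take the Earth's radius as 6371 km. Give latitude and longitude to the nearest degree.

Write both endpoints as unit vectors p₁, p₂ with components (cos φ cos λ, cos φ sin λ, sin φ).
The central angle between the endpoints is δ = arccos(p₁·p₂) ≈ 1.961 rad (112.4°). The total great-circle distance is δ·R ≈ 1.961 × 6371 ≈ 12493 km, so the target fraction is f = 5400/12493 ≈ 0.432.
Interpolate at f ≈ 0.432 with slerp weights a = sin((1−f)δ)/sin δ ≈ 0.970, b = sin(fδ)/sin δ ≈ 0.811.
p = a·p₁ + b·p₂ ≈ (0.614, -0.701, -0.363); φ = arcsin(p_z) ≈ -21.31°, λ = atan2(p_y, p_x) ≈ -48.81°.

≈ 21°S, 49°W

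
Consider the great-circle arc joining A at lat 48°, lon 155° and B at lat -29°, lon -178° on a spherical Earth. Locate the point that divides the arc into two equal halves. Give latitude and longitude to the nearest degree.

Write both endpoints as unit vectors p₁, p₂ with components (cos φ cos λ, cos φ sin λ, sin φ).
The central angle between the endpoints is δ = arccos(p₁·p₂) ≈ 1.409 rad (80.7°).
Interpolate at f = 1/2 with slerp weights a = sin((1−f)δ)/sin δ ≈ 0.656, b = sin(fδ)/sin δ ≈ 0.656.
p = a·p₁ + b·p₂ ≈ (-0.972, 0.166, 0.170); φ = arcsin(p_z) ≈ 9.76°, λ = atan2(p_y, p_x) ≈ 170.33°.

≈ lat 10°, lon 170°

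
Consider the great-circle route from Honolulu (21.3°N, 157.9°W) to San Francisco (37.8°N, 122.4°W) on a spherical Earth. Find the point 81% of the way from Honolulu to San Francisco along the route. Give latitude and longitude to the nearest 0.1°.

Convert each endpoint to a unit vector on the sphere (x = cos φ cos λ, y = cos φ sin λ, z = sin φ).
The central angle between the endpoints is δ = arccos(p₁·p₂) ≈ 0.606 rad (34.7°).
Interpolate at f = 0.81 with slerp weights a = sin((1−f)δ)/sin δ ≈ 0.202, b = sin(fδ)/sin δ ≈ 0.828.
p = a·p₁ + b·p₂ ≈ (-0.525, -0.623, 0.581); φ = arcsin(p_z) ≈ 35.49°, λ = atan2(p_y, p_x) ≈ -130.10°.

≈ 35.5°N, 130.1°W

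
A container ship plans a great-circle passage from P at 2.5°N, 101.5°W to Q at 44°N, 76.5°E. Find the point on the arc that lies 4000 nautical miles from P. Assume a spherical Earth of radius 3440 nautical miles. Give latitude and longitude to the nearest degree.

≈ 69°N, 96°W

Convert each endpoint to a unit vector on the sphere (x = cos φ cos λ, y = cos φ sin λ, z = sin φ).
The central angle between the endpoints is δ = arccos(p₁·p₂) ≈ 2.329 rad (133.5°). The total great-circle distance is δ·R ≈ 2.329 × 3440 ≈ 8013 nmi, so the target fraction is f = 4000/8013 ≈ 0.499.
Interpolate at f ≈ 0.499 with slerp weights a = sin((1−f)δ)/sin δ ≈ 1.267, b = sin(fδ)/sin δ ≈ 1.265.
p = a·p₁ + b·p₂ ≈ (-0.040, -0.356, 0.934); φ = arcsin(p_z) ≈ 69.03°, λ = atan2(p_y, p_x) ≈ -96.41°.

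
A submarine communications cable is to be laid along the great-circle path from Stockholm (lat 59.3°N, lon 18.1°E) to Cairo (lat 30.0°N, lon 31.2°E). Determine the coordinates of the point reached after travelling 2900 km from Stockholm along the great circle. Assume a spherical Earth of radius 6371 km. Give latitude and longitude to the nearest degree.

Write both endpoints as unit vectors p₁, p₂ with components (cos φ cos λ, cos φ sin λ, sin φ).
The central angle between the endpoints is δ = arccos(p₁·p₂) ≈ 0.534 rad (30.6°). The total great-circle distance is δ·R ≈ 0.534 × 6371 ≈ 3405 km, so the target fraction is f = 2900/3405 ≈ 0.852.
Interpolate at f ≈ 0.852 with slerp weights a = sin((1−f)δ)/sin δ ≈ 0.155, b = sin(fδ)/sin δ ≈ 0.863.
p = a·p₁ + b·p₂ ≈ (0.715, 0.412, 0.565); φ = arcsin(p_z) ≈ 34.42°, λ = atan2(p_y, p_x) ≈ 29.95°.

≈ lat 34°N, lon 30°E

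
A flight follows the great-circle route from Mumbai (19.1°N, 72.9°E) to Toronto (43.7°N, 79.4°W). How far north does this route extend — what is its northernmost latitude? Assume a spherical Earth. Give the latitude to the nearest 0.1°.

≈ 69.9°N

The great circle lies in the plane with unit normal n̂ = (p₁ × p₂)/|p₁ × p₂|.
Here n̂_z ≈ -0.343; the vertex latitude is φ_max = arccos|n̂_z| ≈ 69.9°.
Check via Clairaut: cos φ_max = |cos φ₁| · sin C = cos(19.1°)·sin(21.3°) ≈ 0.343, again giving ≈ 69.9°.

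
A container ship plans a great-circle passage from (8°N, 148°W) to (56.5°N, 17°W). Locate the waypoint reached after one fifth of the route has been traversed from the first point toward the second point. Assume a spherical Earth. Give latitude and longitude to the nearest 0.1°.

≈ (26.6°N, 138.2°W)

Write both endpoints as unit vectors p₁, p₂ with components (cos φ cos λ, cos φ sin λ, sin φ).
The central angle between the endpoints is δ = arccos(p₁·p₂) ≈ 1.816 rad (104.0°).
Interpolate at f = 1/5 with slerp weights a = sin((1−f)δ)/sin δ ≈ 1.024, b = sin(fδ)/sin δ ≈ 0.366.
p = a·p₁ + b·p₂ ≈ (-0.666, -0.596, 0.448); φ = arcsin(p_z) ≈ 26.60°, λ = atan2(p_y, p_x) ≈ -138.18°.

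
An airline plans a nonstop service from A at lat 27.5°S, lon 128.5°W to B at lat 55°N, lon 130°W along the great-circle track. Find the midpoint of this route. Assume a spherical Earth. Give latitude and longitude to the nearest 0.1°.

Write both endpoints as unit vectors p₁, p₂ with components (cos φ cos λ, cos φ sin λ, sin φ).
The central angle between the endpoints is δ = arccos(p₁·p₂) ≈ 1.440 rad (82.5°).
Interpolate at f = 1/2 with slerp weights a = sin((1−f)δ)/sin δ ≈ 0.665, b = sin(fδ)/sin δ ≈ 0.665.
p = a·p₁ + b·p₂ ≈ (-0.612, -0.754, 0.238); φ = arcsin(p_z) ≈ 13.75°, λ = atan2(p_y, p_x) ≈ -129.09°.

≈ lat 13.8°N, lon 129.1°W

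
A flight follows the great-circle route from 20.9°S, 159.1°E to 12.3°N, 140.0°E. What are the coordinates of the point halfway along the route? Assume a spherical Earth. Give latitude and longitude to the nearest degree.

≈ 4°S, 149°E

Write both endpoints as unit vectors p₁, p₂ with components (cos φ cos λ, cos φ sin λ, sin φ).
The central angle between the endpoints is δ = arccos(p₁·p₂) ≈ 0.666 rad (38.1°).
Interpolate at f = 1/2 with slerp weights a = sin((1−f)δ)/sin δ ≈ 0.529, b = sin(fδ)/sin δ ≈ 0.529.
p = a·p₁ + b·p₂ ≈ (-0.858, 0.509, -0.076); φ = arcsin(p_z) ≈ -4.36°, λ = atan2(p_y, p_x) ≈ 149.33°.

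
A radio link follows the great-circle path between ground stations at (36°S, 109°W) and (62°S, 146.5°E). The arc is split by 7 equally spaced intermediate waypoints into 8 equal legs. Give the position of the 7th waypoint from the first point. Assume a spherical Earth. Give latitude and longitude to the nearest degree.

≈ (65°S, 163°E)

Write both endpoints as unit vectors p₁, p₂ with components (cos φ cos λ, cos φ sin λ, sin φ).
The central angle between the endpoints is δ = arccos(p₁·p₂) ≈ 1.133 rad (64.9°).
Interpolate at f = 7/8 with slerp weights a = sin((1−f)δ)/sin δ ≈ 0.156, b = sin(fδ)/sin δ ≈ 0.924.
p = a·p₁ + b·p₂ ≈ (-0.403, 0.120, -0.907); φ = arcsin(p_z) ≈ -65.15°, λ = atan2(p_y, p_x) ≈ 163.38°.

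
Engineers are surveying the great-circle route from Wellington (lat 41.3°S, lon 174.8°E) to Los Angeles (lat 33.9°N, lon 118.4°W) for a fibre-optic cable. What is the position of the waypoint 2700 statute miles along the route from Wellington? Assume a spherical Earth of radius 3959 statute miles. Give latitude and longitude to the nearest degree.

From cos δ = sin φ₁ sin φ₂ + cos φ₁ cos φ₂ cos Δλ, the central angle is δ ≈ 1.694 rad (97.0°). The total great-circle distance is δ·R ≈ 1.694 × 3959 ≈ 6705 mi, so the target fraction is f = 2700/6705 ≈ 0.403.
Interpolate at f ≈ 0.403 with slerp weights a = sin((1−f)δ)/sin δ ≈ 0.854, b = sin(fδ)/sin δ ≈ 0.635.
p = a·p₁ + b·p₂ ≈ (-0.890, -0.406, -0.209); φ = arcsin(p_z) ≈ -12.09°, λ = atan2(p_y, p_x) ≈ -155.50°.

≈ lat 12°S, lon 155°W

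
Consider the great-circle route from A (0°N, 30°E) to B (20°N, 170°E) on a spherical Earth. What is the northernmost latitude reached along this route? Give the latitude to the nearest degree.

The great circle lies in the plane with unit normal n̂ = (p₁ × p₂)/|p₁ × p₂|.
Here n̂_z ≈ +0.870; the vertex latitude is φ_max = arccos|n̂_z| ≈ 29.5°.
Check via Clairaut: cos φ_max = |cos φ₁| · sin C = cos(0.0°)·sin(60.5°) ≈ 0.870, again giving ≈ 29.5°.

≈ 30°N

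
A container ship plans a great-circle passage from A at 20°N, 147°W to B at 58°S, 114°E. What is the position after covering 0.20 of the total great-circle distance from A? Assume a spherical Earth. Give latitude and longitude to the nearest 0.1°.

The haversine formula gives a central angle δ ≈ 1.948 rad (111.6°) between the endpoints.
Interpolate at f = 0.20 with slerp weights a = sin((1−f)δ)/sin δ ≈ 1.075, b = sin(fδ)/sin δ ≈ 0.408.
p = a·p₁ + b·p₂ ≈ (-0.936, -0.353, 0.021); φ = arcsin(p_z) ≈ 1.23°, λ = atan2(p_y, p_x) ≈ -159.35°.

≈ 1.2°N, 159.3°W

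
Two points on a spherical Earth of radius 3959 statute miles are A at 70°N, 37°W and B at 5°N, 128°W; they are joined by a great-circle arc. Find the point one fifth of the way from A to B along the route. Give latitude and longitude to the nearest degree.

≈ 65°N, 80°W

Write both endpoints as unit vectors p₁, p₂ with components (cos φ cos λ, cos φ sin λ, sin φ).
The central angle between the endpoints is δ = arccos(p₁·p₂) ≈ 1.495 rad (85.6°).
Interpolate at f = 1/5 with slerp weights a = sin((1−f)δ)/sin δ ≈ 0.933, b = sin(fδ)/sin δ ≈ 0.295.
p = a·p₁ + b·p₂ ≈ (0.074, -0.424, 0.903); φ = arcsin(p_z) ≈ 64.51°, λ = atan2(p_y, p_x) ≈ -80.13°.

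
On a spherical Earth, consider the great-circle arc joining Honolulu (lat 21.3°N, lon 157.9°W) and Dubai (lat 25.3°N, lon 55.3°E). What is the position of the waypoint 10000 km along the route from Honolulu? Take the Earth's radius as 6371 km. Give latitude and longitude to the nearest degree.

From cos δ = sin φ₁ sin φ₂ + cos φ₁ cos φ₂ cos Δλ, the central angle is δ ≈ 2.153 rad (123.3°). The total great-circle distance is δ·R ≈ 2.153 × 6371 ≈ 13715 km, so the target fraction is f = 10000/13715 ≈ 0.729.
Interpolate at f ≈ 0.729 with slerp weights a = sin((1−f)δ)/sin δ ≈ 0.659, b = sin(fδ)/sin δ ≈ 1.197.
p = a·p₁ + b·p₂ ≈ (0.047, 0.659, 0.751); φ = arcsin(p_z) ≈ 48.67°, λ = atan2(p_y, p_x) ≈ 85.91°.

≈ lat 49°N, lon 86°E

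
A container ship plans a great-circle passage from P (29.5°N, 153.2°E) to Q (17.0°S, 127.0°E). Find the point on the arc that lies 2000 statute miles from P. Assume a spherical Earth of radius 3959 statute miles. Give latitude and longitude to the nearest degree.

≈ (4°N, 138°E)

Write both endpoints as unit vectors p₁, p₂ with components (cos φ cos λ, cos φ sin λ, sin φ).
The central angle between the endpoints is δ = arccos(p₁·p₂) ≈ 0.924 rad (52.9°). The total great-circle distance is δ·R ≈ 0.924 × 3959 ≈ 3657 mi, so the target fraction is f = 2000/3657 ≈ 0.547.
Interpolate at f ≈ 0.547 with slerp weights a = sin((1−f)δ)/sin δ ≈ 0.509, b = sin(fδ)/sin δ ≈ 0.607.
p = a·p₁ + b·p₂ ≈ (-0.745, 0.663, 0.074); φ = arcsin(p_z) ≈ 4.22°, λ = atan2(p_y, p_x) ≈ 138.32°.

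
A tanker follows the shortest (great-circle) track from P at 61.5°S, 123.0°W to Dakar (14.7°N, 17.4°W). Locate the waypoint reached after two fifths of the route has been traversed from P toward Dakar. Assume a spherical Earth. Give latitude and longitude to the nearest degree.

≈ 42°S, 54°W

Write both endpoints as unit vectors p₁, p₂ with components (cos φ cos λ, cos φ sin λ, sin φ).
The central angle between the endpoints is δ = arccos(p₁·p₂) ≈ 1.925 rad (110.3°).
Interpolate at f = 2/5 with slerp weights a = sin((1−f)δ)/sin δ ≈ 0.976, b = sin(fδ)/sin δ ≈ 0.742.
p = a·p₁ + b·p₂ ≈ (0.432, -0.605, -0.669); φ = arcsin(p_z) ≈ -41.98°, λ = atan2(p_y, p_x) ≈ -54.50°.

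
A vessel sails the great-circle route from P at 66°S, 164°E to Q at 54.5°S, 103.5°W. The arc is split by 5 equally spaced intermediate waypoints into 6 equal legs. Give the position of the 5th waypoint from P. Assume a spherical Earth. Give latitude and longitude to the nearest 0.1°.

≈ 60.0°S, 112.0°W

Write both endpoints as unit vectors p₁, p₂ with components (cos φ cos λ, cos φ sin λ, sin φ).
The central angle between the endpoints is δ = arccos(p₁·p₂) ≈ 0.747 rad (42.8°).
Interpolate at f = 5/6 with slerp weights a = sin((1−f)δ)/sin δ ≈ 0.183, b = sin(fδ)/sin δ ≈ 0.858.
p = a·p₁ + b·p₂ ≈ (-0.188, -0.464, -0.866); φ = arcsin(p_z) ≈ -59.96°, λ = atan2(p_y, p_x) ≈ -112.03°.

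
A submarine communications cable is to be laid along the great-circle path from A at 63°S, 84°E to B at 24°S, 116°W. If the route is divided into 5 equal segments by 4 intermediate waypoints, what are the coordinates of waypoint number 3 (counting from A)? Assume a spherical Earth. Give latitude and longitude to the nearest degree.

≈ 60°S, 127°W

Convert each endpoint to a unit vector on the sphere (x = cos φ cos λ, y = cos φ sin λ, z = sin φ).
The central angle between the endpoints is δ = arccos(p₁·p₂) ≈ 1.598 rad (91.6°).
Interpolate at f = 3/5 with slerp weights a = sin((1−f)δ)/sin δ ≈ 0.597, b = sin(fδ)/sin δ ≈ 0.819.
p = a·p₁ + b·p₂ ≈ (-0.300, -0.403, -0.865); φ = arcsin(p_z) ≈ -59.86°, λ = atan2(p_y, p_x) ≈ -126.64°.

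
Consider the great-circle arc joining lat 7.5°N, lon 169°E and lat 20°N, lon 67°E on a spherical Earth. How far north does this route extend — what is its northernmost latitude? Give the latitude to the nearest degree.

The great circle lies in the plane with unit normal n̂ = (p₁ × p₂)/|p₁ × p₂|.
Here n̂_z ≈ -0.922; the vertex latitude is φ_max = arccos|n̂_z| ≈ 22.8°.

≈ 23°N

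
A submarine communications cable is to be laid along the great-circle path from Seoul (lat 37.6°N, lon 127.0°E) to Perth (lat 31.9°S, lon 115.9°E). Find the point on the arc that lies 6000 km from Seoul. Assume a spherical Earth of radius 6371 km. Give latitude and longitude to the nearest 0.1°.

≈ lat 15.8°S, lon 118.6°E

The haversine formula gives a central angle δ ≈ 1.226 rad (70.3°) between the endpoints. The total great-circle distance is δ·R ≈ 1.226 × 6371 ≈ 7813 km, so the target fraction is f = 6000/7813 ≈ 0.768.
Interpolate at f ≈ 0.768 with slerp weights a = sin((1−f)δ)/sin δ ≈ 0.298, b = sin(fδ)/sin δ ≈ 0.859.
p = a·p₁ + b·p₂ ≈ (-0.461, 0.845, -0.272); φ = arcsin(p_z) ≈ -15.78°, λ = atan2(p_y, p_x) ≈ 118.61°.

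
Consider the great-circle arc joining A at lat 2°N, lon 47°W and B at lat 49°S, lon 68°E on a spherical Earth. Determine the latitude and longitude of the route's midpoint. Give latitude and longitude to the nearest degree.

≈ lat 38°S, lon 8°W

Convert each endpoint to a unit vector on the sphere (x = cos φ cos λ, y = cos φ sin λ, z = sin φ).
The central angle between the endpoints is δ = arccos(p₁·p₂) ≈ 1.879 rad (107.7°).
Interpolate at f = 1/2 with slerp weights a = sin((1−f)δ)/sin δ ≈ 0.847, b = sin(fδ)/sin δ ≈ 0.847.
p = a·p₁ + b·p₂ ≈ (0.786, -0.104, -0.610); φ = arcsin(p_z) ≈ -37.58°, λ = atan2(p_y, p_x) ≈ -7.53°.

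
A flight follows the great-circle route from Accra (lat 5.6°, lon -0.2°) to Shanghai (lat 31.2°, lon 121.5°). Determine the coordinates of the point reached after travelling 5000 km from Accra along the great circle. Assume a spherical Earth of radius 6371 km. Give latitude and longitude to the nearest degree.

Write both endpoints as unit vectors p₁, p₂ with components (cos φ cos λ, cos φ sin λ, sin φ).
The central angle between the endpoints is δ = arccos(p₁·p₂) ≈ 1.979 rad (113.4°). The total great-circle distance is δ·R ≈ 1.979 × 6371 ≈ 12607 km, so the target fraction is f = 5000/12607 ≈ 0.397.
Interpolate at f ≈ 0.397 with slerp weights a = sin((1−f)δ)/sin δ ≈ 1.013, b = sin(fδ)/sin δ ≈ 0.770.
p = a·p₁ + b·p₂ ≈ (0.664, 0.558, 0.498); φ = arcsin(p_z) ≈ 29.85°, λ = atan2(p_y, p_x) ≈ 40.04°.

≈ lat 30°, lon 40°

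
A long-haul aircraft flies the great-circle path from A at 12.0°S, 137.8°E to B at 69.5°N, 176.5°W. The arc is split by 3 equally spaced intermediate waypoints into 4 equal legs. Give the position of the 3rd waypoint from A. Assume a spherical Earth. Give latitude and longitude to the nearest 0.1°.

From cos δ = sin φ₁ sin φ₂ + cos φ₁ cos φ₂ cos Δλ, the central angle is δ ≈ 1.526 rad (87.4°).
Interpolate at f = 3/4 with slerp weights a = sin((1−f)δ)/sin δ ≈ 0.373, b = sin(fδ)/sin δ ≈ 0.911.
p = a·p₁ + b·p₂ ≈ (-0.589, 0.225, 0.776); φ = arcsin(p_z) ≈ 50.92°, λ = atan2(p_y, p_x) ≈ 159.05°.

≈ 50.9°N, 159.0°E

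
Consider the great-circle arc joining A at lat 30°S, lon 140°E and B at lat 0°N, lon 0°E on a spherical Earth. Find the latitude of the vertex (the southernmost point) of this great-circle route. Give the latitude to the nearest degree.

≈ 42°S

The great circle lies in the plane with unit normal n̂ = (p₁ × p₂)/|p₁ × p₂|.
Here n̂_z ≈ -0.744; the vertex latitude is φ_max = arccos|n̂_z| ≈ 41.9°.
Check via Clairaut: cos φ_max = |cos φ₁| · sin C = cos(30.0°)·sin(120.8°) ≈ 0.744, again giving ≈ 41.9°.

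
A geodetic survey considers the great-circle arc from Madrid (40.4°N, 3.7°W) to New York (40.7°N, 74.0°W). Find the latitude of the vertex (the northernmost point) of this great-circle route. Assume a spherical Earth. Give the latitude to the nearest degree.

The great circle lies in the plane with unit normal n̂ = (p₁ × p₂)/|p₁ × p₂|.
Here n̂_z ≈ -0.691; the vertex latitude is φ_max = arccos|n̂_z| ≈ 46.3°.

≈ 46°N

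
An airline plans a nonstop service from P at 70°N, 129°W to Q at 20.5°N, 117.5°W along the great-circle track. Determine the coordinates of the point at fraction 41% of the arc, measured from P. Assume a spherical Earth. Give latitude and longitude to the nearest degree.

≈ 50°N, 121°W

Write both endpoints as unit vectors p₁, p₂ with components (cos φ cos λ, cos φ sin λ, sin φ).
The central angle between the endpoints is δ = arccos(p₁·p₂) ≈ 0.872 rad (50.0°).
Interpolate at f = 0.41 with slerp weights a = sin((1−f)δ)/sin δ ≈ 0.643, b = sin(fδ)/sin δ ≈ 0.457.
p = a·p₁ + b·p₂ ≈ (-0.336, -0.551, 0.764); φ = arcsin(p_z) ≈ 49.83°, λ = atan2(p_y, p_x) ≈ -121.40°.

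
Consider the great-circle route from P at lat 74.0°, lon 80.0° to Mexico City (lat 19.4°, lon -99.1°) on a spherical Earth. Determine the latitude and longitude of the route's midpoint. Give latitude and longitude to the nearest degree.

≈ lat 63°, lon -99°

Convert each endpoint to a unit vector on the sphere (x = cos φ cos λ, y = cos φ sin λ, z = sin φ).
The central angle between the endpoints is δ = arccos(p₁·p₂) ≈ 1.511 rad (86.6°).
Interpolate at f = 1/2 with slerp weights a = sin((1−f)δ)/sin δ ≈ 0.687, b = sin(fδ)/sin δ ≈ 0.687.
p = a·p₁ + b·p₂ ≈ (-0.070, -0.453, 0.889); φ = arcsin(p_z) ≈ 62.70°, λ = atan2(p_y, p_x) ≈ -98.73°.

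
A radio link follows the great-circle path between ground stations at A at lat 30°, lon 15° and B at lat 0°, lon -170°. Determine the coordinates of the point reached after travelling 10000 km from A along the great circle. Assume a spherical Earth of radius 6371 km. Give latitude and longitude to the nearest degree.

From cos δ = sin φ₁ sin φ₂ + cos φ₁ cos φ₂ cos Δλ, the central angle is δ ≈ 2.611 rad (149.6°). The total great-circle distance is δ·R ≈ 2.611 × 6371 ≈ 16637 km, so the target fraction is f = 10000/16637 ≈ 0.601.
Interpolate at f ≈ 0.601 with slerp weights a = sin((1−f)δ)/sin δ ≈ 1.707, b = sin(fδ)/sin δ ≈ 1.978.
p = a·p₁ + b·p₂ ≈ (-0.519, 0.039, 0.854); φ = arcsin(p_z) ≈ 58.61°, λ = atan2(p_y, p_x) ≈ 175.68°.

≈ lat 59°, lon 176°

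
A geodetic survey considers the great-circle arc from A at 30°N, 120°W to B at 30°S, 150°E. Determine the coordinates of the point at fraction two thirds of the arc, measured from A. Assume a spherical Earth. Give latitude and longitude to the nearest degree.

≈ 11°S, 179°W

Write both endpoints as unit vectors p₁, p₂ with components (cos φ cos λ, cos φ sin λ, sin φ).
The central angle between the endpoints is δ = arccos(p₁·p₂) ≈ 1.823 rad (104.5°).
Interpolate at f = 2/3 with slerp weights a = sin((1−f)δ)/sin δ ≈ 0.590, b = sin(fδ)/sin δ ≈ 0.968.
p = a·p₁ + b·p₂ ≈ (-0.982, -0.023, -0.189); φ = arcsin(p_z) ≈ -10.91°, λ = atan2(p_y, p_x) ≈ -178.65°.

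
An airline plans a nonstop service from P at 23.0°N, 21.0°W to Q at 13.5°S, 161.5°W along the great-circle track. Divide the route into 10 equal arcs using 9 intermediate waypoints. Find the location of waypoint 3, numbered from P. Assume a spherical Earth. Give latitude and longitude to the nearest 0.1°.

From cos δ = sin φ₁ sin φ₂ + cos φ₁ cos φ₂ cos Δλ, the central angle is δ ≈ 2.468 rad (141.4°).
Interpolate at f = 3/10 with slerp weights a = sin((1−f)δ)/sin δ ≈ 1.584, b = sin(fδ)/sin δ ≈ 1.082.
p = a·p₁ + b·p₂ ≈ (0.364, -0.857, 0.366); φ = arcsin(p_z) ≈ 21.49°, λ = atan2(p_y, p_x) ≈ -67.00°.

≈ 21.5°N, 67.0°W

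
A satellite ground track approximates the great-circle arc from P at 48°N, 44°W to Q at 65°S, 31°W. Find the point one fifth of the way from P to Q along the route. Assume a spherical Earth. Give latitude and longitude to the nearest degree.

≈ 25°N, 41°W

Write both endpoints as unit vectors p₁, p₂ with components (cos φ cos λ, cos φ sin λ, sin φ).
The central angle between the endpoints is δ = arccos(p₁·p₂) ≈ 1.980 rad (113.5°).
Interpolate at f = 1/5 with slerp weights a = sin((1−f)δ)/sin δ ≈ 1.090, b = sin(fδ)/sin δ ≈ 0.420.
p = a·p₁ + b·p₂ ≈ (0.677, -0.598, 0.429); φ = arcsin(p_z) ≈ 25.40°, λ = atan2(p_y, p_x) ≈ -41.46°.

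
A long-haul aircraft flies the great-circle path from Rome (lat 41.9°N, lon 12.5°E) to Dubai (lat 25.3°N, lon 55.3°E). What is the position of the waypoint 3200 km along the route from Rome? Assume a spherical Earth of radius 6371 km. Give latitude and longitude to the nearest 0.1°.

≈ lat 30.9°N, lon 45.9°E

From cos δ = sin φ₁ sin φ₂ + cos φ₁ cos φ₂ cos Δλ, the central angle is δ ≈ 0.677 rad (38.8°). The total great-circle distance is δ·R ≈ 0.677 × 6371 ≈ 4316 km, so the target fraction is f = 3200/4316 ≈ 0.741.
Interpolate at f ≈ 0.741 with slerp weights a = sin((1−f)δ)/sin δ ≈ 0.278, b = sin(fδ)/sin δ ≈ 0.768.
p = a·p₁ + b·p₂ ≈ (0.597, 0.616, 0.514); φ = arcsin(p_z) ≈ 30.93°, λ = atan2(p_y, p_x) ≈ 45.86°.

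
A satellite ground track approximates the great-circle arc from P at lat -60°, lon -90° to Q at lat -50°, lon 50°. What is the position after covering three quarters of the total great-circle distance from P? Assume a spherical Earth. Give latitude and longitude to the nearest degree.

Write both endpoints as unit vectors p₁, p₂ with components (cos φ cos λ, cos φ sin λ, sin φ).
The central angle between the endpoints is δ = arccos(p₁·p₂) ≈ 1.140 rad (65.3°).
Interpolate at f = 3/4 with slerp weights a = sin((1−f)δ)/sin δ ≈ 0.309, b = sin(fδ)/sin δ ≈ 0.831.
p = a·p₁ + b·p₂ ≈ (0.343, 0.254, -0.904); φ = arcsin(p_z) ≈ -64.72°, λ = atan2(p_y, p_x) ≈ 36.53°.

≈ lat -65°, lon 37°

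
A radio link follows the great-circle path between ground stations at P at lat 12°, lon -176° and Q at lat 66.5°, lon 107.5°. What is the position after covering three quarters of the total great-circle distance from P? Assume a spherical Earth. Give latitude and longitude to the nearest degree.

≈ lat 59°, lon 144°

Convert each endpoint to a unit vector on the sphere (x = cos φ cos λ, y = cos φ sin λ, z = sin φ).
The central angle between the endpoints is δ = arccos(p₁·p₂) ≈ 1.285 rad (73.6°).
Interpolate at f = 3/4 with slerp weights a = sin((1−f)δ)/sin δ ≈ 0.329, b = sin(fδ)/sin δ ≈ 0.856.
p = a·p₁ + b·p₂ ≈ (-0.424, 0.303, 0.854); φ = arcsin(p_z) ≈ 58.60°, λ = atan2(p_y, p_x) ≈ 144.43°.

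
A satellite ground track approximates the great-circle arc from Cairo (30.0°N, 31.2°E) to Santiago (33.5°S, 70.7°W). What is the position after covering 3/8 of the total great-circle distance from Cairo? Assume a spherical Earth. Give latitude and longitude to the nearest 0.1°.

Write both endpoints as unit vectors p₁, p₂ with components (cos φ cos λ, cos φ sin λ, sin φ).
The central angle between the endpoints is δ = arccos(p₁·p₂) ≈ 2.010 rad (115.1°).
Interpolate at f = 3/8 with slerp weights a = sin((1−f)δ)/sin δ ≈ 1.050, b = sin(fδ)/sin δ ≈ 0.756.
p = a·p₁ + b·p₂ ≈ (0.986, -0.124, 0.108); φ = arcsin(p_z) ≈ 6.20°, λ = atan2(p_y, p_x) ≈ -7.15°.

≈ (6.2°N, 7.1°W)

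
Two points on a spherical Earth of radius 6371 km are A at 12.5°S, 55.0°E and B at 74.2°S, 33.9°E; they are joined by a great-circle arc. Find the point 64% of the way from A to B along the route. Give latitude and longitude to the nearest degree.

≈ 52°S, 48°E

Convert each endpoint to a unit vector on the sphere (x = cos φ cos λ, y = cos φ sin λ, z = sin φ).
The central angle between the endpoints is δ = arccos(p₁·p₂) ≈ 1.097 rad (62.9°).
Interpolate at f = 0.64 with slerp weights a = sin((1−f)δ)/sin δ ≈ 0.432, b = sin(fδ)/sin δ ≈ 0.726.
p = a·p₁ + b·p₂ ≈ (0.406, 0.456, -0.792); φ = arcsin(p_z) ≈ -52.36°, λ = atan2(p_y, p_x) ≈ 48.31°.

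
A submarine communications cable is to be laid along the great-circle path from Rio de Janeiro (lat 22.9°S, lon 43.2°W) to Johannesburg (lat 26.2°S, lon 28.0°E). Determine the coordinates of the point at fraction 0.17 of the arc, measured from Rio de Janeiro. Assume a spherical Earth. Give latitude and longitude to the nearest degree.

Write both endpoints as unit vectors p₁, p₂ with components (cos φ cos λ, cos φ sin λ, sin φ).
The central angle between the endpoints is δ = arccos(p₁·p₂) ≈ 1.117 rad (64.0°).
Interpolate at f = 0.17 with slerp weights a = sin((1−f)δ)/sin δ ≈ 0.890, b = sin(fδ)/sin δ ≈ 0.210.
p = a·p₁ + b·p₂ ≈ (0.764, -0.473, -0.439); φ = arcsin(p_z) ≈ -26.04°, λ = atan2(p_y, p_x) ≈ -31.75°.

≈ lat 26°S, lon 32°W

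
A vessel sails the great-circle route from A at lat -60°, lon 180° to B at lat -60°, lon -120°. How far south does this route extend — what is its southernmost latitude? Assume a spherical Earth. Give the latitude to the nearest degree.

The great circle lies in the plane with unit normal n̂ = (p₁ × p₂)/|p₁ × p₂|.
Here n̂_z ≈ +0.447; the vertex latitude is φ_max = arccos|n̂_z| ≈ 63.4°.

≈ -63°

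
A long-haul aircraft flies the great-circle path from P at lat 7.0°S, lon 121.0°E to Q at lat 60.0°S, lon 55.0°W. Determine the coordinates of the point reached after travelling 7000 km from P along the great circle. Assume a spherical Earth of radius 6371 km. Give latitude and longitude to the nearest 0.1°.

From cos δ = sin φ₁ sin φ₂ + cos φ₁ cos φ₂ cos Δλ, the central angle is δ ≈ 1.971 rad (112.9°). The total great-circle distance is δ·R ≈ 1.971 × 6371 ≈ 12557 km, so the target fraction is f = 7000/12557 ≈ 0.557.
Interpolate at f ≈ 0.557 with slerp weights a = sin((1−f)δ)/sin δ ≈ 0.831, b = sin(fδ)/sin δ ≈ 0.967.
p = a·p₁ + b·p₂ ≈ (-0.148, 0.311, -0.939); φ = arcsin(p_z) ≈ -69.85°, λ = atan2(p_y, p_x) ≈ 115.38°.

≈ lat 69.8°S, lon 115.4°E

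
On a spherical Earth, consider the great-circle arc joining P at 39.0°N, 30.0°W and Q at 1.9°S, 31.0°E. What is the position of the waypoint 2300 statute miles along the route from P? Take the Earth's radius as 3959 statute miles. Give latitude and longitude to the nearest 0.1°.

≈ 22.0°N, 3.6°E

Convert each endpoint to a unit vector on the sphere (x = cos φ cos λ, y = cos φ sin λ, z = sin φ).
The central angle between the endpoints is δ = arccos(p₁·p₂) ≈ 1.207 rad (69.2°). The total great-circle distance is δ·R ≈ 1.207 × 3959 ≈ 4779 mi, so the target fraction is f = 2300/4779 ≈ 0.481.
Interpolate at f ≈ 0.481 with slerp weights a = sin((1−f)δ)/sin δ ≈ 0.627, b = sin(fδ)/sin δ ≈ 0.587.
p = a·p₁ + b·p₂ ≈ (0.925, 0.059, 0.375); φ = arcsin(p_z) ≈ 22.03°, λ = atan2(p_y, p_x) ≈ 3.63°.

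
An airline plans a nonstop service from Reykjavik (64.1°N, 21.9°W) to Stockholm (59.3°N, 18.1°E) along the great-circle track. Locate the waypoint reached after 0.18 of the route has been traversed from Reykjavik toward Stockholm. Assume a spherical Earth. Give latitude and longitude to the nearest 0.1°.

Convert each endpoint to a unit vector on the sphere (x = cos φ cos λ, y = cos φ sin λ, z = sin φ).
The central angle between the endpoints is δ = arccos(p₁·p₂) ≈ 0.335 rad (19.2°).
Interpolate at f = 0.18 with slerp weights a = sin((1−f)δ)/sin δ ≈ 0.825, b = sin(fδ)/sin δ ≈ 0.183.
p = a·p₁ + b·p₂ ≈ (0.423, -0.105, 0.900); φ = arcsin(p_z) ≈ 64.13°, λ = atan2(p_y, p_x) ≈ -13.97°.

≈ 64.1°N, 14.0°W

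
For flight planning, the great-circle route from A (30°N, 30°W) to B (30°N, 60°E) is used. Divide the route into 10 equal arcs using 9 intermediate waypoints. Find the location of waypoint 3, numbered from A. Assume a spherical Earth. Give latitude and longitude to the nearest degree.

Write both endpoints as unit vectors p₁, p₂ with components (cos φ cos λ, cos φ sin λ, sin φ).
The central angle between the endpoints is δ = arccos(p₁·p₂) ≈ 1.318 rad (75.5°).
Interpolate at f = 3/10 with slerp weights a = sin((1−f)δ)/sin δ ≈ 0.823, b = sin(fδ)/sin δ ≈ 0.398.
p = a·p₁ + b·p₂ ≈ (0.790, -0.058, 0.611); φ = arcsin(p_z) ≈ 37.63°, λ = atan2(p_y, p_x) ≈ -4.21°.

≈ (38°N, 4°W)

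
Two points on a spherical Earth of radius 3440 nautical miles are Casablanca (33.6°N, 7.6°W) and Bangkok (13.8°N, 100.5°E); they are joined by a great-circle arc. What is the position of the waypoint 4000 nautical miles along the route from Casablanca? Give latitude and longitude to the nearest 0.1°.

≈ 30.1°N, 72.9°E

Write both endpoints as unit vectors p₁, p₂ with components (cos φ cos λ, cos φ sin λ, sin φ).
The central angle between the endpoints is δ = arccos(p₁·p₂) ≈ 1.690 rad (96.9°). The total great-circle distance is δ·R ≈ 1.690 × 3440 ≈ 5815 nmi, so the target fraction is f = 4000/5815 ≈ 0.688.
Interpolate at f ≈ 0.688 with slerp weights a = sin((1−f)δ)/sin δ ≈ 0.507, b = sin(fδ)/sin δ ≈ 0.925.
p = a·p₁ + b·p₂ ≈ (0.255, 0.827, 0.501); φ = arcsin(p_z) ≈ 30.08°, λ = atan2(p_y, p_x) ≈ 72.86°.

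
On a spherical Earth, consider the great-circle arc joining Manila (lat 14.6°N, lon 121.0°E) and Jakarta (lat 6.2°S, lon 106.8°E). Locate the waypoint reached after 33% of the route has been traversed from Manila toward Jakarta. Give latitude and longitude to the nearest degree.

The haversine formula gives a central angle δ ≈ 0.438 rad (25.1°) between the endpoints.
Interpolate at f = 0.33 with slerp weights a = sin((1−f)δ)/sin δ ≈ 0.682, b = sin(fδ)/sin δ ≈ 0.340.
p = a·p₁ + b·p₂ ≈ (-0.438, 0.889, 0.135); φ = arcsin(p_z) ≈ 7.77°, λ = atan2(p_y, p_x) ≈ 116.20°.

≈ lat 8°N, lon 116°E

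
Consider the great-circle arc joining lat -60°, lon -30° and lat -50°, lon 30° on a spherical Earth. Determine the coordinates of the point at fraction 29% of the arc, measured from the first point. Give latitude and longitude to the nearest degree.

≈ lat -60°, lon -10°

The haversine formula gives a central angle δ ≈ 0.602 rad (34.5°) between the endpoints.
Interpolate at f = 0.29 with slerp weights a = sin((1−f)δ)/sin δ ≈ 0.732, b = sin(fδ)/sin δ ≈ 0.307.
p = a·p₁ + b·p₂ ≈ (0.488, -0.084, -0.869); φ = arcsin(p_z) ≈ -60.33°, λ = atan2(p_y, p_x) ≈ -9.82°.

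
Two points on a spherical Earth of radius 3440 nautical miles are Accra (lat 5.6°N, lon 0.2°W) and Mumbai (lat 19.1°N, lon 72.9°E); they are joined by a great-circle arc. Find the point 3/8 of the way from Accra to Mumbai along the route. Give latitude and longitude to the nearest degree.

Write both endpoints as unit vectors p₁, p₂ with components (cos φ cos λ, cos φ sin λ, sin φ).
The central angle between the endpoints is δ = arccos(p₁·p₂) ≈ 1.261 rad (72.2°).
Interpolate at f = 3/8 with slerp weights a = sin((1−f)δ)/sin δ ≈ 0.744, b = sin(fδ)/sin δ ≈ 0.478.
p = a·p₁ + b·p₂ ≈ (0.874, 0.429, 0.229); φ = arcsin(p_z) ≈ 13.24°, λ = atan2(p_y, p_x) ≈ 26.17°.

≈ lat 13°N, lon 26°E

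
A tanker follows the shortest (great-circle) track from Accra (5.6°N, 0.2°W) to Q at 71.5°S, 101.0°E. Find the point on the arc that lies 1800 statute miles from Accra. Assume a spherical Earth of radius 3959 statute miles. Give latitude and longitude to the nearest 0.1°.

The haversine formula gives a central angle δ ≈ 1.725 rad (98.9°) between the endpoints. The total great-circle distance is δ·R ≈ 1.725 × 3959 ≈ 6830 mi, so the target fraction is f = 1800/6830 ≈ 0.264.
Interpolate at f ≈ 0.264 with slerp weights a = sin((1−f)δ)/sin δ ≈ 0.967, b = sin(fδ)/sin δ ≈ 0.444.
p = a·p₁ + b·p₂ ≈ (0.935, 0.135, -0.327); φ = arcsin(p_z) ≈ -19.10°, λ = atan2(p_y, p_x) ≈ 8.22°.

≈ 19.1°S, 8.2°E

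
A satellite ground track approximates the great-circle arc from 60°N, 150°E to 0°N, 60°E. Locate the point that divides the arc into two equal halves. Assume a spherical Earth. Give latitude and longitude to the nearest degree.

≈ 38°N, 87°E

The haversine formula gives a central angle δ ≈ 1.571 rad (90.0°) between the endpoints.
Interpolate at f = 1/2 with slerp weights a = sin((1−f)δ)/sin δ ≈ 0.707, b = sin(fδ)/sin δ ≈ 0.707.
p = a·p₁ + b·p₂ ≈ (0.047, 0.789, 0.612); φ = arcsin(p_z) ≈ 37.76°, λ = atan2(p_y, p_x) ≈ 86.57°.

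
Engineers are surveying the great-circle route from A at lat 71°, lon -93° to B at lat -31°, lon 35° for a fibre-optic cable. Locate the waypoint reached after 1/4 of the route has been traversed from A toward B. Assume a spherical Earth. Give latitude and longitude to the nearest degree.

Convert each endpoint to a unit vector on the sphere (x = cos φ cos λ, y = cos φ sin λ, z = sin φ).
The central angle between the endpoints is δ = arccos(p₁·p₂) ≈ 2.290 rad (131.2°).
Interpolate at f = 1/4 with slerp weights a = sin((1−f)δ)/sin δ ≈ 1.315, b = sin(fδ)/sin δ ≈ 0.720.
p = a·p₁ + b·p₂ ≈ (0.483, -0.073, 0.872); φ = arcsin(p_z) ≈ 60.74°, λ = atan2(p_y, p_x) ≈ -8.65°.

≈ lat 61°, lon -9°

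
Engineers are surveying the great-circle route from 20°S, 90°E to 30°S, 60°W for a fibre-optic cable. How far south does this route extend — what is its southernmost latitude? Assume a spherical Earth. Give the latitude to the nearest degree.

≈ 61°S

The great circle lies in the plane with unit normal n̂ = (p₁ × p₂)/|p₁ × p₂|.
Here n̂_z ≈ -0.481; the vertex latitude is φ_max = arccos|n̂_z| ≈ 61.2°.
Check via Clairaut: cos φ_max = |cos φ₁| · sin C = cos(20.0°)·sin(149.2°) ≈ 0.481, again giving ≈ 61.2°.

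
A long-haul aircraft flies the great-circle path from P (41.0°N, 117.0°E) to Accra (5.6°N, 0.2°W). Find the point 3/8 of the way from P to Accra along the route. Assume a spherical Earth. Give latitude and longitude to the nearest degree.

≈ (44°N, 62°E)

Write both endpoints as unit vectors p₁, p₂ with components (cos φ cos λ, cos φ sin λ, sin φ).
The central angle between the endpoints is δ = arccos(p₁·p₂) ≈ 1.854 rad (106.2°).
Interpolate at f = 3/8 with slerp weights a = sin((1−f)δ)/sin δ ≈ 0.954, b = sin(fδ)/sin δ ≈ 0.667.
p = a·p₁ + b·p₂ ≈ (0.337, 0.639, 0.691); φ = arcsin(p_z) ≈ 43.72°, λ = atan2(p_y, p_x) ≈ 62.21°.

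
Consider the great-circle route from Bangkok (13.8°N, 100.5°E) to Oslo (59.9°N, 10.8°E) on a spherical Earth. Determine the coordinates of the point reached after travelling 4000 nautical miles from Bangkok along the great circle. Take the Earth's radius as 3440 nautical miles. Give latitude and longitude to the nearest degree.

Convert each endpoint to a unit vector on the sphere (x = cos φ cos λ, y = cos φ sin λ, z = sin φ).
The central angle between the endpoints is δ = arccos(p₁·p₂) ≈ 1.360 rad (77.9°). The total great-circle distance is δ·R ≈ 1.360 × 3440 ≈ 4680 nmi, so the target fraction is f = 4000/4680 ≈ 0.855.
Interpolate at f ≈ 0.855 with slerp weights a = sin((1−f)δ)/sin δ ≈ 0.201, b = sin(fδ)/sin δ ≈ 0.939.
p = a·p₁ + b·p₂ ≈ (0.427, 0.280, 0.860); φ = arcsin(p_z) ≈ 59.31°, λ = atan2(p_y, p_x) ≈ 33.25°.

≈ 59°N, 33°E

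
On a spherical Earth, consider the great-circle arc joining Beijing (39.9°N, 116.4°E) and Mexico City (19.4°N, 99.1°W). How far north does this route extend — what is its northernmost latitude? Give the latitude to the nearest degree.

The great circle lies in the plane with unit normal n̂ = (p₁ × p₂)/|p₁ × p₂|.
Here n̂_z ≈ +0.453; the vertex latitude is φ_max = arccos|n̂_z| ≈ 63.0°.

≈ 63°N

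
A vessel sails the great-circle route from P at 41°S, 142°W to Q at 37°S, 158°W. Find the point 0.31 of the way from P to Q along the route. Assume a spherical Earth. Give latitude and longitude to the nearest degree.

From cos δ = sin φ₁ sin φ₂ + cos φ₁ cos φ₂ cos Δλ, the central angle is δ ≈ 0.228 rad (13.0°).
Interpolate at f = 0.31 with slerp weights a = sin((1−f)δ)/sin δ ≈ 0.693, b = sin(fδ)/sin δ ≈ 0.312.
p = a·p₁ + b·p₂ ≈ (-0.644, -0.416, -0.643); φ = arcsin(p_z) ≈ -40.00°, λ = atan2(p_y, p_x) ≈ -147.15°.

≈ 40°S, 147°W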